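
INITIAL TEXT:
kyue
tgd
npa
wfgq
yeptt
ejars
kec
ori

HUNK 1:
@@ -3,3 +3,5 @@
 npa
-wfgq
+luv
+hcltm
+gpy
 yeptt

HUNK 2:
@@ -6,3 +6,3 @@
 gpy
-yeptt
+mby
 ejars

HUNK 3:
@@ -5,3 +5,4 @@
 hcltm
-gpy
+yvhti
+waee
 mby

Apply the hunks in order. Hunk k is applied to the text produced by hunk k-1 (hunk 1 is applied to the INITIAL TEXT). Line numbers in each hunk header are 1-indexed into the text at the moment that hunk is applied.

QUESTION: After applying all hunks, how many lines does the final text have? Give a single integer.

Answer: 11

Derivation:
Hunk 1: at line 3 remove [wfgq] add [luv,hcltm,gpy] -> 10 lines: kyue tgd npa luv hcltm gpy yeptt ejars kec ori
Hunk 2: at line 6 remove [yeptt] add [mby] -> 10 lines: kyue tgd npa luv hcltm gpy mby ejars kec ori
Hunk 3: at line 5 remove [gpy] add [yvhti,waee] -> 11 lines: kyue tgd npa luv hcltm yvhti waee mby ejars kec ori
Final line count: 11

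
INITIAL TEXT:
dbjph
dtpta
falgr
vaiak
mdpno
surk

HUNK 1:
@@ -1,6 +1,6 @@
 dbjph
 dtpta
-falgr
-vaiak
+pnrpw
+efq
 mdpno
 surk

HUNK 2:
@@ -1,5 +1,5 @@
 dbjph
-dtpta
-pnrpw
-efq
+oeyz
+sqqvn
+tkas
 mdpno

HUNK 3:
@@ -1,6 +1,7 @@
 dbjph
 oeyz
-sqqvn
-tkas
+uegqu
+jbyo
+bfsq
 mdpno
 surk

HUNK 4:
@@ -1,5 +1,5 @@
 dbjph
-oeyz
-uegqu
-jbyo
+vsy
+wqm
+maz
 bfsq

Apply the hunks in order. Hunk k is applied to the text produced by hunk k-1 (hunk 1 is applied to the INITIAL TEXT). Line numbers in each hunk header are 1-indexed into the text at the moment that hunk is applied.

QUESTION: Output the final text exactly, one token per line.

Hunk 1: at line 1 remove [falgr,vaiak] add [pnrpw,efq] -> 6 lines: dbjph dtpta pnrpw efq mdpno surk
Hunk 2: at line 1 remove [dtpta,pnrpw,efq] add [oeyz,sqqvn,tkas] -> 6 lines: dbjph oeyz sqqvn tkas mdpno surk
Hunk 3: at line 1 remove [sqqvn,tkas] add [uegqu,jbyo,bfsq] -> 7 lines: dbjph oeyz uegqu jbyo bfsq mdpno surk
Hunk 4: at line 1 remove [oeyz,uegqu,jbyo] add [vsy,wqm,maz] -> 7 lines: dbjph vsy wqm maz bfsq mdpno surk

Answer: dbjph
vsy
wqm
maz
bfsq
mdpno
surk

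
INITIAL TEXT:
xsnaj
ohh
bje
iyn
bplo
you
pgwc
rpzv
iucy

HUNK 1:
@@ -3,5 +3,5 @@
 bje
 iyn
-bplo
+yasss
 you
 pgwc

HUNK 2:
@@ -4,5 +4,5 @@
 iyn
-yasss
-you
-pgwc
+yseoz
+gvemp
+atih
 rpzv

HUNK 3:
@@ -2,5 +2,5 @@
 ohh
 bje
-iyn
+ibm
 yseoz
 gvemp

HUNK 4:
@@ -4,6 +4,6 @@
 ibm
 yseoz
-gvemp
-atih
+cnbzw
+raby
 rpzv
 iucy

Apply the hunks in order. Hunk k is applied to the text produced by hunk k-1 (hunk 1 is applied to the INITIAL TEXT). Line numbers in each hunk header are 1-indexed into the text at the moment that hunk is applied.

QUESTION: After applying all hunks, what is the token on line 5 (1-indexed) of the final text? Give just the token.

Answer: yseoz

Derivation:
Hunk 1: at line 3 remove [bplo] add [yasss] -> 9 lines: xsnaj ohh bje iyn yasss you pgwc rpzv iucy
Hunk 2: at line 4 remove [yasss,you,pgwc] add [yseoz,gvemp,atih] -> 9 lines: xsnaj ohh bje iyn yseoz gvemp atih rpzv iucy
Hunk 3: at line 2 remove [iyn] add [ibm] -> 9 lines: xsnaj ohh bje ibm yseoz gvemp atih rpzv iucy
Hunk 4: at line 4 remove [gvemp,atih] add [cnbzw,raby] -> 9 lines: xsnaj ohh bje ibm yseoz cnbzw raby rpzv iucy
Final line 5: yseoz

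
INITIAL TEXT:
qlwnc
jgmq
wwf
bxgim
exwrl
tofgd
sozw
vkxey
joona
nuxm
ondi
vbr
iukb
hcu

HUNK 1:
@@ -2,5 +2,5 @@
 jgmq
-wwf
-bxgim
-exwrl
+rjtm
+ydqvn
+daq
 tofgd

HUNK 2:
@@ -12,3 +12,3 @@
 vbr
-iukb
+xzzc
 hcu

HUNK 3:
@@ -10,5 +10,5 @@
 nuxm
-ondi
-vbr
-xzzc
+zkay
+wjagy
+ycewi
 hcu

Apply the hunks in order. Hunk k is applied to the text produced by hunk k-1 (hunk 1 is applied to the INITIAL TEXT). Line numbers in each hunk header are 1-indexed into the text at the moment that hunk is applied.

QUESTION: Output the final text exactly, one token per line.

Answer: qlwnc
jgmq
rjtm
ydqvn
daq
tofgd
sozw
vkxey
joona
nuxm
zkay
wjagy
ycewi
hcu

Derivation:
Hunk 1: at line 2 remove [wwf,bxgim,exwrl] add [rjtm,ydqvn,daq] -> 14 lines: qlwnc jgmq rjtm ydqvn daq tofgd sozw vkxey joona nuxm ondi vbr iukb hcu
Hunk 2: at line 12 remove [iukb] add [xzzc] -> 14 lines: qlwnc jgmq rjtm ydqvn daq tofgd sozw vkxey joona nuxm ondi vbr xzzc hcu
Hunk 3: at line 10 remove [ondi,vbr,xzzc] add [zkay,wjagy,ycewi] -> 14 lines: qlwnc jgmq rjtm ydqvn daq tofgd sozw vkxey joona nuxm zkay wjagy ycewi hcu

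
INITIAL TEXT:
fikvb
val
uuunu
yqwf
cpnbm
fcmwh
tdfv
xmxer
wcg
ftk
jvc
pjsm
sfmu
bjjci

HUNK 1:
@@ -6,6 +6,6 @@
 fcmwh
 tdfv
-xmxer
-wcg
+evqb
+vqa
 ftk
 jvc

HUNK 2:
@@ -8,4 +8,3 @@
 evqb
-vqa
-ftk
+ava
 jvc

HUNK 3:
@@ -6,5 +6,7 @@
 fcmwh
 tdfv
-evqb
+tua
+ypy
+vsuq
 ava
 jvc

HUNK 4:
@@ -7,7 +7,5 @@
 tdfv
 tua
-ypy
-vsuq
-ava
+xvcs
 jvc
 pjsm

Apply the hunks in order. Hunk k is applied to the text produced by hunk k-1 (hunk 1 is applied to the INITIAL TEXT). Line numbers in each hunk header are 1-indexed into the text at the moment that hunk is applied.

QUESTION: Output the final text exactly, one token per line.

Hunk 1: at line 6 remove [xmxer,wcg] add [evqb,vqa] -> 14 lines: fikvb val uuunu yqwf cpnbm fcmwh tdfv evqb vqa ftk jvc pjsm sfmu bjjci
Hunk 2: at line 8 remove [vqa,ftk] add [ava] -> 13 lines: fikvb val uuunu yqwf cpnbm fcmwh tdfv evqb ava jvc pjsm sfmu bjjci
Hunk 3: at line 6 remove [evqb] add [tua,ypy,vsuq] -> 15 lines: fikvb val uuunu yqwf cpnbm fcmwh tdfv tua ypy vsuq ava jvc pjsm sfmu bjjci
Hunk 4: at line 7 remove [ypy,vsuq,ava] add [xvcs] -> 13 lines: fikvb val uuunu yqwf cpnbm fcmwh tdfv tua xvcs jvc pjsm sfmu bjjci

Answer: fikvb
val
uuunu
yqwf
cpnbm
fcmwh
tdfv
tua
xvcs
jvc
pjsm
sfmu
bjjci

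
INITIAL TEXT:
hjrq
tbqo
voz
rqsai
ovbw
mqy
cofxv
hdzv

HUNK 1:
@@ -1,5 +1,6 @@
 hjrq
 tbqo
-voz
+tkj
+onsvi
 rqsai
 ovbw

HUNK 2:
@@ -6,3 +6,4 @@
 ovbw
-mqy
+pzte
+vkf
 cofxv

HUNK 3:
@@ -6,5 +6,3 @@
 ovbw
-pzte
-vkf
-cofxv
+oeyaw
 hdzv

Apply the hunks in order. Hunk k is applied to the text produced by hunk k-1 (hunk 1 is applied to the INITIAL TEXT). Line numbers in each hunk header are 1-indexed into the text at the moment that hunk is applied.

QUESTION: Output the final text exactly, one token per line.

Hunk 1: at line 1 remove [voz] add [tkj,onsvi] -> 9 lines: hjrq tbqo tkj onsvi rqsai ovbw mqy cofxv hdzv
Hunk 2: at line 6 remove [mqy] add [pzte,vkf] -> 10 lines: hjrq tbqo tkj onsvi rqsai ovbw pzte vkf cofxv hdzv
Hunk 3: at line 6 remove [pzte,vkf,cofxv] add [oeyaw] -> 8 lines: hjrq tbqo tkj onsvi rqsai ovbw oeyaw hdzv

Answer: hjrq
tbqo
tkj
onsvi
rqsai
ovbw
oeyaw
hdzv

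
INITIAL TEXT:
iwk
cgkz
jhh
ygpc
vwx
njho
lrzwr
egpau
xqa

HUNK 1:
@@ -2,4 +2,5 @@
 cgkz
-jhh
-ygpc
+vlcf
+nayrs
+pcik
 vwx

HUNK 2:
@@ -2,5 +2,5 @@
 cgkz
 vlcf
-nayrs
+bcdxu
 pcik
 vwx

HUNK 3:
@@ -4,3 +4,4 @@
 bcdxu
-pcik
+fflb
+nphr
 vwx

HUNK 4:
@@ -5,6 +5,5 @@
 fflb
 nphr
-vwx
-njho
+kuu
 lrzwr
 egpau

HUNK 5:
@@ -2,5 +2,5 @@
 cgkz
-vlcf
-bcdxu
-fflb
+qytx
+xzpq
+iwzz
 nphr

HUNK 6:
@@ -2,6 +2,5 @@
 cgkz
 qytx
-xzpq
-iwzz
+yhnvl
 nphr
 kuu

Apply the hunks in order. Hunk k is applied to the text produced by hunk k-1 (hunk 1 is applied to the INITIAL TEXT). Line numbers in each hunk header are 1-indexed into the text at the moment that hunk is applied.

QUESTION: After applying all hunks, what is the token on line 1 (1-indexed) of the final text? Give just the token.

Hunk 1: at line 2 remove [jhh,ygpc] add [vlcf,nayrs,pcik] -> 10 lines: iwk cgkz vlcf nayrs pcik vwx njho lrzwr egpau xqa
Hunk 2: at line 2 remove [nayrs] add [bcdxu] -> 10 lines: iwk cgkz vlcf bcdxu pcik vwx njho lrzwr egpau xqa
Hunk 3: at line 4 remove [pcik] add [fflb,nphr] -> 11 lines: iwk cgkz vlcf bcdxu fflb nphr vwx njho lrzwr egpau xqa
Hunk 4: at line 5 remove [vwx,njho] add [kuu] -> 10 lines: iwk cgkz vlcf bcdxu fflb nphr kuu lrzwr egpau xqa
Hunk 5: at line 2 remove [vlcf,bcdxu,fflb] add [qytx,xzpq,iwzz] -> 10 lines: iwk cgkz qytx xzpq iwzz nphr kuu lrzwr egpau xqa
Hunk 6: at line 2 remove [xzpq,iwzz] add [yhnvl] -> 9 lines: iwk cgkz qytx yhnvl nphr kuu lrzwr egpau xqa
Final line 1: iwk

Answer: iwk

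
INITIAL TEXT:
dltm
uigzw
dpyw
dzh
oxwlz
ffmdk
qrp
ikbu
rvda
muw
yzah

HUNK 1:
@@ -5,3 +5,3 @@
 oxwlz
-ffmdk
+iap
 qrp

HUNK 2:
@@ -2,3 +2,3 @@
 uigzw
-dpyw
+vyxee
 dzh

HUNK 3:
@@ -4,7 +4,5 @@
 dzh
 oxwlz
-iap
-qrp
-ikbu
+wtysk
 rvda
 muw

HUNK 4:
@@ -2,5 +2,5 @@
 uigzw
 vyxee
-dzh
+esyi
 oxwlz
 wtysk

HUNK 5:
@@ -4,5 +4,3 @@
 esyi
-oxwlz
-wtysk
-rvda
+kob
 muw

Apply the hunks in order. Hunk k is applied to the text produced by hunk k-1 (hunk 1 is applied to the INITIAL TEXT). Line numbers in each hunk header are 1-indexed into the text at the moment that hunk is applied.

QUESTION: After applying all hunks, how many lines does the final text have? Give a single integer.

Answer: 7

Derivation:
Hunk 1: at line 5 remove [ffmdk] add [iap] -> 11 lines: dltm uigzw dpyw dzh oxwlz iap qrp ikbu rvda muw yzah
Hunk 2: at line 2 remove [dpyw] add [vyxee] -> 11 lines: dltm uigzw vyxee dzh oxwlz iap qrp ikbu rvda muw yzah
Hunk 3: at line 4 remove [iap,qrp,ikbu] add [wtysk] -> 9 lines: dltm uigzw vyxee dzh oxwlz wtysk rvda muw yzah
Hunk 4: at line 2 remove [dzh] add [esyi] -> 9 lines: dltm uigzw vyxee esyi oxwlz wtysk rvda muw yzah
Hunk 5: at line 4 remove [oxwlz,wtysk,rvda] add [kob] -> 7 lines: dltm uigzw vyxee esyi kob muw yzah
Final line count: 7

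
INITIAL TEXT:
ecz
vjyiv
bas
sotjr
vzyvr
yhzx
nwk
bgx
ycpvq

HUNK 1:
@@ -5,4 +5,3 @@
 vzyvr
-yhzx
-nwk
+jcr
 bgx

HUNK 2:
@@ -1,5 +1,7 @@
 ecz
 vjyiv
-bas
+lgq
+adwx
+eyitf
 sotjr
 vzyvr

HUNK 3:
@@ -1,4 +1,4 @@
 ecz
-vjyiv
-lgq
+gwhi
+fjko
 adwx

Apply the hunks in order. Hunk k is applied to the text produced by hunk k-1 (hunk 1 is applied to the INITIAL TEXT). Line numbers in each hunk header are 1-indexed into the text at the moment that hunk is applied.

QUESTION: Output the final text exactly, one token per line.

Answer: ecz
gwhi
fjko
adwx
eyitf
sotjr
vzyvr
jcr
bgx
ycpvq

Derivation:
Hunk 1: at line 5 remove [yhzx,nwk] add [jcr] -> 8 lines: ecz vjyiv bas sotjr vzyvr jcr bgx ycpvq
Hunk 2: at line 1 remove [bas] add [lgq,adwx,eyitf] -> 10 lines: ecz vjyiv lgq adwx eyitf sotjr vzyvr jcr bgx ycpvq
Hunk 3: at line 1 remove [vjyiv,lgq] add [gwhi,fjko] -> 10 lines: ecz gwhi fjko adwx eyitf sotjr vzyvr jcr bgx ycpvq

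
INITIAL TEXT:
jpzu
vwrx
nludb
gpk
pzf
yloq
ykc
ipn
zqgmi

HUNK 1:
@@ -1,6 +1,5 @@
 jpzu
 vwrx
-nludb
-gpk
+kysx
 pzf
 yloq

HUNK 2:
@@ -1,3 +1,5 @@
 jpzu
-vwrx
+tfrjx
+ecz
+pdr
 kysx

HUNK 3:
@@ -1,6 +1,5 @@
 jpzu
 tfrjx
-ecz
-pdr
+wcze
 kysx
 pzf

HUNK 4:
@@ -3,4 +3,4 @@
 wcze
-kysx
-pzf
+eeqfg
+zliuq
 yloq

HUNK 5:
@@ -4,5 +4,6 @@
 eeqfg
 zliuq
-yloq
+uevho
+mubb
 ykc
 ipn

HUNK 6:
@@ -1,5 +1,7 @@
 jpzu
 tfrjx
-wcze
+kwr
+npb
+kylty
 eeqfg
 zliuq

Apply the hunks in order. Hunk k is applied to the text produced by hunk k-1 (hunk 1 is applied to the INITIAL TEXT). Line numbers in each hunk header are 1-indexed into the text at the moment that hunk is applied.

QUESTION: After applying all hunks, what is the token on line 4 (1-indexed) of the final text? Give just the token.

Hunk 1: at line 1 remove [nludb,gpk] add [kysx] -> 8 lines: jpzu vwrx kysx pzf yloq ykc ipn zqgmi
Hunk 2: at line 1 remove [vwrx] add [tfrjx,ecz,pdr] -> 10 lines: jpzu tfrjx ecz pdr kysx pzf yloq ykc ipn zqgmi
Hunk 3: at line 1 remove [ecz,pdr] add [wcze] -> 9 lines: jpzu tfrjx wcze kysx pzf yloq ykc ipn zqgmi
Hunk 4: at line 3 remove [kysx,pzf] add [eeqfg,zliuq] -> 9 lines: jpzu tfrjx wcze eeqfg zliuq yloq ykc ipn zqgmi
Hunk 5: at line 4 remove [yloq] add [uevho,mubb] -> 10 lines: jpzu tfrjx wcze eeqfg zliuq uevho mubb ykc ipn zqgmi
Hunk 6: at line 1 remove [wcze] add [kwr,npb,kylty] -> 12 lines: jpzu tfrjx kwr npb kylty eeqfg zliuq uevho mubb ykc ipn zqgmi
Final line 4: npb

Answer: npb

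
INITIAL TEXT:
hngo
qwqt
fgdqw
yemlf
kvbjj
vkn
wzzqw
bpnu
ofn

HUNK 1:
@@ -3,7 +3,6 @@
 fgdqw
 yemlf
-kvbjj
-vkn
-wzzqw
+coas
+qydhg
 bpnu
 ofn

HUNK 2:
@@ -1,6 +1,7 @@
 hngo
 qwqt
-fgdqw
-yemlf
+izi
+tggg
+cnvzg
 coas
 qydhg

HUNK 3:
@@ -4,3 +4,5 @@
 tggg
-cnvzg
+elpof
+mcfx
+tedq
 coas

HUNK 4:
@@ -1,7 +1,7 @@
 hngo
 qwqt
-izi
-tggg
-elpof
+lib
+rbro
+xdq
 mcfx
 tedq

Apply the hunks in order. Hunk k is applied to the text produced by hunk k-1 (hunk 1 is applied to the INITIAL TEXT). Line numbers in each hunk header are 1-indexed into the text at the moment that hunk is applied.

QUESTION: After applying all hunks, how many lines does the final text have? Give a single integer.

Hunk 1: at line 3 remove [kvbjj,vkn,wzzqw] add [coas,qydhg] -> 8 lines: hngo qwqt fgdqw yemlf coas qydhg bpnu ofn
Hunk 2: at line 1 remove [fgdqw,yemlf] add [izi,tggg,cnvzg] -> 9 lines: hngo qwqt izi tggg cnvzg coas qydhg bpnu ofn
Hunk 3: at line 4 remove [cnvzg] add [elpof,mcfx,tedq] -> 11 lines: hngo qwqt izi tggg elpof mcfx tedq coas qydhg bpnu ofn
Hunk 4: at line 1 remove [izi,tggg,elpof] add [lib,rbro,xdq] -> 11 lines: hngo qwqt lib rbro xdq mcfx tedq coas qydhg bpnu ofn
Final line count: 11

Answer: 11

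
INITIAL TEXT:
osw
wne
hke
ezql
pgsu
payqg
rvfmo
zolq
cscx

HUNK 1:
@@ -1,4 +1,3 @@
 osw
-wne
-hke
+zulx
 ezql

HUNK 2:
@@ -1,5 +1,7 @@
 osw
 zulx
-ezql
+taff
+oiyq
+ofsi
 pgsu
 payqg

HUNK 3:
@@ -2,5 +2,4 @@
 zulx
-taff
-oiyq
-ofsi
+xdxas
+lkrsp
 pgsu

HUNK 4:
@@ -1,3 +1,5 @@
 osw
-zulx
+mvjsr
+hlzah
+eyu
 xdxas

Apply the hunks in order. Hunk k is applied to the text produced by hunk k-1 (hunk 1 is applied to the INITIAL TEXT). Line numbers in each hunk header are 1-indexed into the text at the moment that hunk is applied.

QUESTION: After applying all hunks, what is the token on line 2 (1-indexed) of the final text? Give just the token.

Hunk 1: at line 1 remove [wne,hke] add [zulx] -> 8 lines: osw zulx ezql pgsu payqg rvfmo zolq cscx
Hunk 2: at line 1 remove [ezql] add [taff,oiyq,ofsi] -> 10 lines: osw zulx taff oiyq ofsi pgsu payqg rvfmo zolq cscx
Hunk 3: at line 2 remove [taff,oiyq,ofsi] add [xdxas,lkrsp] -> 9 lines: osw zulx xdxas lkrsp pgsu payqg rvfmo zolq cscx
Hunk 4: at line 1 remove [zulx] add [mvjsr,hlzah,eyu] -> 11 lines: osw mvjsr hlzah eyu xdxas lkrsp pgsu payqg rvfmo zolq cscx
Final line 2: mvjsr

Answer: mvjsr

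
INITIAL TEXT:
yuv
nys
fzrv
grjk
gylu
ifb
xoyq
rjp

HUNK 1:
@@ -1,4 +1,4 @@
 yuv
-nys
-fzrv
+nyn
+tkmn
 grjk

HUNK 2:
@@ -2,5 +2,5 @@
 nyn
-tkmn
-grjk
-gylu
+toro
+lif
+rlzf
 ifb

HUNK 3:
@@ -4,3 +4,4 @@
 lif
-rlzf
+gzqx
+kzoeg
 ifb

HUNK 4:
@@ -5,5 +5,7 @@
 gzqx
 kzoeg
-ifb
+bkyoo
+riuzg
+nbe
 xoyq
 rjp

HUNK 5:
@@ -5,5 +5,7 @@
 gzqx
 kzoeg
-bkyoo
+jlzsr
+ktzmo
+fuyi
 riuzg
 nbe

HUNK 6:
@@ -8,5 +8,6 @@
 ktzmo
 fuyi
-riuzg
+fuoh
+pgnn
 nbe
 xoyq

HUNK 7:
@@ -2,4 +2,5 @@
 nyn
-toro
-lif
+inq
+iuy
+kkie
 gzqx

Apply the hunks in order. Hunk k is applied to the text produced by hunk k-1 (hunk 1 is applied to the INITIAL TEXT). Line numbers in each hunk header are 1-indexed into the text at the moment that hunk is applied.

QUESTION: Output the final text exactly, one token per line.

Hunk 1: at line 1 remove [nys,fzrv] add [nyn,tkmn] -> 8 lines: yuv nyn tkmn grjk gylu ifb xoyq rjp
Hunk 2: at line 2 remove [tkmn,grjk,gylu] add [toro,lif,rlzf] -> 8 lines: yuv nyn toro lif rlzf ifb xoyq rjp
Hunk 3: at line 4 remove [rlzf] add [gzqx,kzoeg] -> 9 lines: yuv nyn toro lif gzqx kzoeg ifb xoyq rjp
Hunk 4: at line 5 remove [ifb] add [bkyoo,riuzg,nbe] -> 11 lines: yuv nyn toro lif gzqx kzoeg bkyoo riuzg nbe xoyq rjp
Hunk 5: at line 5 remove [bkyoo] add [jlzsr,ktzmo,fuyi] -> 13 lines: yuv nyn toro lif gzqx kzoeg jlzsr ktzmo fuyi riuzg nbe xoyq rjp
Hunk 6: at line 8 remove [riuzg] add [fuoh,pgnn] -> 14 lines: yuv nyn toro lif gzqx kzoeg jlzsr ktzmo fuyi fuoh pgnn nbe xoyq rjp
Hunk 7: at line 2 remove [toro,lif] add [inq,iuy,kkie] -> 15 lines: yuv nyn inq iuy kkie gzqx kzoeg jlzsr ktzmo fuyi fuoh pgnn nbe xoyq rjp

Answer: yuv
nyn
inq
iuy
kkie
gzqx
kzoeg
jlzsr
ktzmo
fuyi
fuoh
pgnn
nbe
xoyq
rjp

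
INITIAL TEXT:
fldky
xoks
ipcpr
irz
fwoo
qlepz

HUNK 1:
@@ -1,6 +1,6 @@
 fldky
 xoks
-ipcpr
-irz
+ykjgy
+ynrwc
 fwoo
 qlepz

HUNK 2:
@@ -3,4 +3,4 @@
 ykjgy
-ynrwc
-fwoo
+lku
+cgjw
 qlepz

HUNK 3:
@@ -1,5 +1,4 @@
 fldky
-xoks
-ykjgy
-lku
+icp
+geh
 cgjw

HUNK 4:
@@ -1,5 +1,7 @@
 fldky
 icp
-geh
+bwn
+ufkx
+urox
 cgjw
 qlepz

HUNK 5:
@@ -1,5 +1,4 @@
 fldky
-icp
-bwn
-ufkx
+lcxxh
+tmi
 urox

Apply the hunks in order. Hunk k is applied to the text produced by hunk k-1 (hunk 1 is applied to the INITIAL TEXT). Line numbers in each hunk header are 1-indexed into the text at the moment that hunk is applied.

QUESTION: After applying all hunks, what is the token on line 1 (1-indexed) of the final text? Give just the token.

Answer: fldky

Derivation:
Hunk 1: at line 1 remove [ipcpr,irz] add [ykjgy,ynrwc] -> 6 lines: fldky xoks ykjgy ynrwc fwoo qlepz
Hunk 2: at line 3 remove [ynrwc,fwoo] add [lku,cgjw] -> 6 lines: fldky xoks ykjgy lku cgjw qlepz
Hunk 3: at line 1 remove [xoks,ykjgy,lku] add [icp,geh] -> 5 lines: fldky icp geh cgjw qlepz
Hunk 4: at line 1 remove [geh] add [bwn,ufkx,urox] -> 7 lines: fldky icp bwn ufkx urox cgjw qlepz
Hunk 5: at line 1 remove [icp,bwn,ufkx] add [lcxxh,tmi] -> 6 lines: fldky lcxxh tmi urox cgjw qlepz
Final line 1: fldky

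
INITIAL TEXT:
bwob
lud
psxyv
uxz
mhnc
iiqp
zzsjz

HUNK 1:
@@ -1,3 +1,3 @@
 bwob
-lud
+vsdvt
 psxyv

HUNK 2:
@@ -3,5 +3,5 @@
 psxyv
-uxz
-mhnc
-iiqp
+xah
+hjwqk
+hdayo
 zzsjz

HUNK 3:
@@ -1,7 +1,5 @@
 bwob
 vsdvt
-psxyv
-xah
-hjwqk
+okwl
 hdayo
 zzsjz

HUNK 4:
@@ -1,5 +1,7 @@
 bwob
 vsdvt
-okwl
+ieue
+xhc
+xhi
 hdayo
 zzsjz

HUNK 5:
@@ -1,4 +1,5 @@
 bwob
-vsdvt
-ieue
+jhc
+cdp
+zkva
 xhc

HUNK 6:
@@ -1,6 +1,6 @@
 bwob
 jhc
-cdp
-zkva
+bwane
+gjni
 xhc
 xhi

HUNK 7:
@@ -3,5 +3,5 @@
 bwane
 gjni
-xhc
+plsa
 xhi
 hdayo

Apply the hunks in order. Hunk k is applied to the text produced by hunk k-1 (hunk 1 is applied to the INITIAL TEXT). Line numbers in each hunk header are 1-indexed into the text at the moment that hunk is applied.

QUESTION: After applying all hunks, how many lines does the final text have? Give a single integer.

Hunk 1: at line 1 remove [lud] add [vsdvt] -> 7 lines: bwob vsdvt psxyv uxz mhnc iiqp zzsjz
Hunk 2: at line 3 remove [uxz,mhnc,iiqp] add [xah,hjwqk,hdayo] -> 7 lines: bwob vsdvt psxyv xah hjwqk hdayo zzsjz
Hunk 3: at line 1 remove [psxyv,xah,hjwqk] add [okwl] -> 5 lines: bwob vsdvt okwl hdayo zzsjz
Hunk 4: at line 1 remove [okwl] add [ieue,xhc,xhi] -> 7 lines: bwob vsdvt ieue xhc xhi hdayo zzsjz
Hunk 5: at line 1 remove [vsdvt,ieue] add [jhc,cdp,zkva] -> 8 lines: bwob jhc cdp zkva xhc xhi hdayo zzsjz
Hunk 6: at line 1 remove [cdp,zkva] add [bwane,gjni] -> 8 lines: bwob jhc bwane gjni xhc xhi hdayo zzsjz
Hunk 7: at line 3 remove [xhc] add [plsa] -> 8 lines: bwob jhc bwane gjni plsa xhi hdayo zzsjz
Final line count: 8

Answer: 8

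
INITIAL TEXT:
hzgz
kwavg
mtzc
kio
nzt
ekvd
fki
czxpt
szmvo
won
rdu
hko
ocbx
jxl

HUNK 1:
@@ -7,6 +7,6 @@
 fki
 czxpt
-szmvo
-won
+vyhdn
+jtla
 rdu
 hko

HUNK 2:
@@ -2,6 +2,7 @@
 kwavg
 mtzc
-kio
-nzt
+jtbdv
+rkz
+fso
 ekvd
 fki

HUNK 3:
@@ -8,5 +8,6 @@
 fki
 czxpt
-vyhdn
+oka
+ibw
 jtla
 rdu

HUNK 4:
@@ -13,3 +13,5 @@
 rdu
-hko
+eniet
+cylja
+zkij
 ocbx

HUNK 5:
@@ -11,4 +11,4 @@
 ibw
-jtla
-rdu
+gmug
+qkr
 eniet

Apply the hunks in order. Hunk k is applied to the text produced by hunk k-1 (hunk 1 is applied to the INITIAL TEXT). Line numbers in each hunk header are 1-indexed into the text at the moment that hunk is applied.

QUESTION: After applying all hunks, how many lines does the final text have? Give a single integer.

Hunk 1: at line 7 remove [szmvo,won] add [vyhdn,jtla] -> 14 lines: hzgz kwavg mtzc kio nzt ekvd fki czxpt vyhdn jtla rdu hko ocbx jxl
Hunk 2: at line 2 remove [kio,nzt] add [jtbdv,rkz,fso] -> 15 lines: hzgz kwavg mtzc jtbdv rkz fso ekvd fki czxpt vyhdn jtla rdu hko ocbx jxl
Hunk 3: at line 8 remove [vyhdn] add [oka,ibw] -> 16 lines: hzgz kwavg mtzc jtbdv rkz fso ekvd fki czxpt oka ibw jtla rdu hko ocbx jxl
Hunk 4: at line 13 remove [hko] add [eniet,cylja,zkij] -> 18 lines: hzgz kwavg mtzc jtbdv rkz fso ekvd fki czxpt oka ibw jtla rdu eniet cylja zkij ocbx jxl
Hunk 5: at line 11 remove [jtla,rdu] add [gmug,qkr] -> 18 lines: hzgz kwavg mtzc jtbdv rkz fso ekvd fki czxpt oka ibw gmug qkr eniet cylja zkij ocbx jxl
Final line count: 18

Answer: 18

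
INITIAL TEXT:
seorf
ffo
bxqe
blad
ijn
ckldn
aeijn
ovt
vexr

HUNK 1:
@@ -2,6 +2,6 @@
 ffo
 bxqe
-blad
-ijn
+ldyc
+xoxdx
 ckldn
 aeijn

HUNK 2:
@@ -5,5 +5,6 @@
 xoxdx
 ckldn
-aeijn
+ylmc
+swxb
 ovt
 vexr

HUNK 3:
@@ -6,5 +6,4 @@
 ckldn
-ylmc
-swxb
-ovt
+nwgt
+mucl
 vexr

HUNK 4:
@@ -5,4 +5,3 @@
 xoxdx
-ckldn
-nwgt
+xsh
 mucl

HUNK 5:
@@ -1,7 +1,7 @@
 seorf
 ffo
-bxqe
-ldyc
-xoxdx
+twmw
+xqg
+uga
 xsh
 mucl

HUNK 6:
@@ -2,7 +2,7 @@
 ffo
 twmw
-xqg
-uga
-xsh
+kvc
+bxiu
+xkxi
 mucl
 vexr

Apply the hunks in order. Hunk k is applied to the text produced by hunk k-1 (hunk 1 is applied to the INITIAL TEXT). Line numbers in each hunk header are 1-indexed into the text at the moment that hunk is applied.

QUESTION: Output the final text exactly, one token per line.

Hunk 1: at line 2 remove [blad,ijn] add [ldyc,xoxdx] -> 9 lines: seorf ffo bxqe ldyc xoxdx ckldn aeijn ovt vexr
Hunk 2: at line 5 remove [aeijn] add [ylmc,swxb] -> 10 lines: seorf ffo bxqe ldyc xoxdx ckldn ylmc swxb ovt vexr
Hunk 3: at line 6 remove [ylmc,swxb,ovt] add [nwgt,mucl] -> 9 lines: seorf ffo bxqe ldyc xoxdx ckldn nwgt mucl vexr
Hunk 4: at line 5 remove [ckldn,nwgt] add [xsh] -> 8 lines: seorf ffo bxqe ldyc xoxdx xsh mucl vexr
Hunk 5: at line 1 remove [bxqe,ldyc,xoxdx] add [twmw,xqg,uga] -> 8 lines: seorf ffo twmw xqg uga xsh mucl vexr
Hunk 6: at line 2 remove [xqg,uga,xsh] add [kvc,bxiu,xkxi] -> 8 lines: seorf ffo twmw kvc bxiu xkxi mucl vexr

Answer: seorf
ffo
twmw
kvc
bxiu
xkxi
mucl
vexr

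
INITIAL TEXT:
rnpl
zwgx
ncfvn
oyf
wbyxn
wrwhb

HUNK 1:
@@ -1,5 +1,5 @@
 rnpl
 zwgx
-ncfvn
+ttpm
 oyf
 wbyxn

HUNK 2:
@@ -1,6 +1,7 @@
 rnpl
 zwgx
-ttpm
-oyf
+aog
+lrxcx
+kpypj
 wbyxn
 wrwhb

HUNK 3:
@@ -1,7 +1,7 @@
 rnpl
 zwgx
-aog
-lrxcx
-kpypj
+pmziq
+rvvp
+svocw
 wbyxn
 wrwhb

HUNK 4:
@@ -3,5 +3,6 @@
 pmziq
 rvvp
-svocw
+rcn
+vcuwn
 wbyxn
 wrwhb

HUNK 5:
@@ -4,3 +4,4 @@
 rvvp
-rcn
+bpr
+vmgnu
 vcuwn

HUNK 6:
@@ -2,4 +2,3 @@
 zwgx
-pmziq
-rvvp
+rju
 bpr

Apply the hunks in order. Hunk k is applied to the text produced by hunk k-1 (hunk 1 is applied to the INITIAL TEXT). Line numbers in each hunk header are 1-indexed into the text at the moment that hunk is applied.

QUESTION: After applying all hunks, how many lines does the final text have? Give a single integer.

Answer: 8

Derivation:
Hunk 1: at line 1 remove [ncfvn] add [ttpm] -> 6 lines: rnpl zwgx ttpm oyf wbyxn wrwhb
Hunk 2: at line 1 remove [ttpm,oyf] add [aog,lrxcx,kpypj] -> 7 lines: rnpl zwgx aog lrxcx kpypj wbyxn wrwhb
Hunk 3: at line 1 remove [aog,lrxcx,kpypj] add [pmziq,rvvp,svocw] -> 7 lines: rnpl zwgx pmziq rvvp svocw wbyxn wrwhb
Hunk 4: at line 3 remove [svocw] add [rcn,vcuwn] -> 8 lines: rnpl zwgx pmziq rvvp rcn vcuwn wbyxn wrwhb
Hunk 5: at line 4 remove [rcn] add [bpr,vmgnu] -> 9 lines: rnpl zwgx pmziq rvvp bpr vmgnu vcuwn wbyxn wrwhb
Hunk 6: at line 2 remove [pmziq,rvvp] add [rju] -> 8 lines: rnpl zwgx rju bpr vmgnu vcuwn wbyxn wrwhb
Final line count: 8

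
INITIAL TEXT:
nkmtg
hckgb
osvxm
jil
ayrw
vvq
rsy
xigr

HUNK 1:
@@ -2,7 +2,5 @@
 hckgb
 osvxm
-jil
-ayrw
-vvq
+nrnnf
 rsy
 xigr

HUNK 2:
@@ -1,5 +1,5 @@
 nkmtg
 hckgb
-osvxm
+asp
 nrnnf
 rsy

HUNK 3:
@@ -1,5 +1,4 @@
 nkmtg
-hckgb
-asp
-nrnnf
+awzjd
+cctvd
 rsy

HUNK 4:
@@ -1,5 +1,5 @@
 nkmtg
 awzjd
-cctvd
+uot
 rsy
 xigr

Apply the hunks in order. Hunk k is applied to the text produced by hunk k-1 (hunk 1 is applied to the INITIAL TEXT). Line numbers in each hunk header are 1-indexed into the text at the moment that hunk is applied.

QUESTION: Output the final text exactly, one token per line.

Hunk 1: at line 2 remove [jil,ayrw,vvq] add [nrnnf] -> 6 lines: nkmtg hckgb osvxm nrnnf rsy xigr
Hunk 2: at line 1 remove [osvxm] add [asp] -> 6 lines: nkmtg hckgb asp nrnnf rsy xigr
Hunk 3: at line 1 remove [hckgb,asp,nrnnf] add [awzjd,cctvd] -> 5 lines: nkmtg awzjd cctvd rsy xigr
Hunk 4: at line 1 remove [cctvd] add [uot] -> 5 lines: nkmtg awzjd uot rsy xigr

Answer: nkmtg
awzjd
uot
rsy
xigr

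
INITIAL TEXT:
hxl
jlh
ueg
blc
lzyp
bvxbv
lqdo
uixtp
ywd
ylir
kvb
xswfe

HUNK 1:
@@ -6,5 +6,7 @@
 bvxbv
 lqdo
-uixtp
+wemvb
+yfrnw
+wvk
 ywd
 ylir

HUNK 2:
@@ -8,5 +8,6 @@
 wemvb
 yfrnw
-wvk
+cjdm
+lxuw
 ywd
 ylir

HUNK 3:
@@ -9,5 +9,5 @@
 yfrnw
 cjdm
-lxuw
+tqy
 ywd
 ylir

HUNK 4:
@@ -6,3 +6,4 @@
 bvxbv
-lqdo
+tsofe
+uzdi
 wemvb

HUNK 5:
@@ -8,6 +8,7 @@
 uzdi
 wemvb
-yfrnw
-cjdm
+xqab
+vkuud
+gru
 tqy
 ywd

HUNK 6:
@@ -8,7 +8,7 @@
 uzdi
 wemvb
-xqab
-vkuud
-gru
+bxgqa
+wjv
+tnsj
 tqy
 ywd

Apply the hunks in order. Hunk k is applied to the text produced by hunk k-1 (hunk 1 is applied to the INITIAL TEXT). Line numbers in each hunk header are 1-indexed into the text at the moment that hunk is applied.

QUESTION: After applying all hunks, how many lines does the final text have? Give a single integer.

Hunk 1: at line 6 remove [uixtp] add [wemvb,yfrnw,wvk] -> 14 lines: hxl jlh ueg blc lzyp bvxbv lqdo wemvb yfrnw wvk ywd ylir kvb xswfe
Hunk 2: at line 8 remove [wvk] add [cjdm,lxuw] -> 15 lines: hxl jlh ueg blc lzyp bvxbv lqdo wemvb yfrnw cjdm lxuw ywd ylir kvb xswfe
Hunk 3: at line 9 remove [lxuw] add [tqy] -> 15 lines: hxl jlh ueg blc lzyp bvxbv lqdo wemvb yfrnw cjdm tqy ywd ylir kvb xswfe
Hunk 4: at line 6 remove [lqdo] add [tsofe,uzdi] -> 16 lines: hxl jlh ueg blc lzyp bvxbv tsofe uzdi wemvb yfrnw cjdm tqy ywd ylir kvb xswfe
Hunk 5: at line 8 remove [yfrnw,cjdm] add [xqab,vkuud,gru] -> 17 lines: hxl jlh ueg blc lzyp bvxbv tsofe uzdi wemvb xqab vkuud gru tqy ywd ylir kvb xswfe
Hunk 6: at line 8 remove [xqab,vkuud,gru] add [bxgqa,wjv,tnsj] -> 17 lines: hxl jlh ueg blc lzyp bvxbv tsofe uzdi wemvb bxgqa wjv tnsj tqy ywd ylir kvb xswfe
Final line count: 17

Answer: 17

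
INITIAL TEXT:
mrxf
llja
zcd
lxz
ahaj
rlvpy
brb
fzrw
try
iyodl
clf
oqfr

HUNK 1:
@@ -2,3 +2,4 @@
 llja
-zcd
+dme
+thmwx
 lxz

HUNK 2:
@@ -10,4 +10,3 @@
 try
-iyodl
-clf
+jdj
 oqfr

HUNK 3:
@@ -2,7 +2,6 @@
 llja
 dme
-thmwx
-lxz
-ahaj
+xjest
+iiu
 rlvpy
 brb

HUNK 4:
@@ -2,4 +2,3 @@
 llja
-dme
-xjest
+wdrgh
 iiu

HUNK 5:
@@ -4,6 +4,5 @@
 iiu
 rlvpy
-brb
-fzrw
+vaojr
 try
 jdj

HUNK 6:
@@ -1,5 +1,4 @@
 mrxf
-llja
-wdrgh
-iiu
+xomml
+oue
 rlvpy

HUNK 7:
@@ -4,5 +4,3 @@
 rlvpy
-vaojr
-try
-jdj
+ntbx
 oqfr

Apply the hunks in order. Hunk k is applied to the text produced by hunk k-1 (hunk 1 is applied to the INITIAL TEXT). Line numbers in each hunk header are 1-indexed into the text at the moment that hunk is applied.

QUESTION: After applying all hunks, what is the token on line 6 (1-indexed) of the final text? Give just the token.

Answer: oqfr

Derivation:
Hunk 1: at line 2 remove [zcd] add [dme,thmwx] -> 13 lines: mrxf llja dme thmwx lxz ahaj rlvpy brb fzrw try iyodl clf oqfr
Hunk 2: at line 10 remove [iyodl,clf] add [jdj] -> 12 lines: mrxf llja dme thmwx lxz ahaj rlvpy brb fzrw try jdj oqfr
Hunk 3: at line 2 remove [thmwx,lxz,ahaj] add [xjest,iiu] -> 11 lines: mrxf llja dme xjest iiu rlvpy brb fzrw try jdj oqfr
Hunk 4: at line 2 remove [dme,xjest] add [wdrgh] -> 10 lines: mrxf llja wdrgh iiu rlvpy brb fzrw try jdj oqfr
Hunk 5: at line 4 remove [brb,fzrw] add [vaojr] -> 9 lines: mrxf llja wdrgh iiu rlvpy vaojr try jdj oqfr
Hunk 6: at line 1 remove [llja,wdrgh,iiu] add [xomml,oue] -> 8 lines: mrxf xomml oue rlvpy vaojr try jdj oqfr
Hunk 7: at line 4 remove [vaojr,try,jdj] add [ntbx] -> 6 lines: mrxf xomml oue rlvpy ntbx oqfr
Final line 6: oqfr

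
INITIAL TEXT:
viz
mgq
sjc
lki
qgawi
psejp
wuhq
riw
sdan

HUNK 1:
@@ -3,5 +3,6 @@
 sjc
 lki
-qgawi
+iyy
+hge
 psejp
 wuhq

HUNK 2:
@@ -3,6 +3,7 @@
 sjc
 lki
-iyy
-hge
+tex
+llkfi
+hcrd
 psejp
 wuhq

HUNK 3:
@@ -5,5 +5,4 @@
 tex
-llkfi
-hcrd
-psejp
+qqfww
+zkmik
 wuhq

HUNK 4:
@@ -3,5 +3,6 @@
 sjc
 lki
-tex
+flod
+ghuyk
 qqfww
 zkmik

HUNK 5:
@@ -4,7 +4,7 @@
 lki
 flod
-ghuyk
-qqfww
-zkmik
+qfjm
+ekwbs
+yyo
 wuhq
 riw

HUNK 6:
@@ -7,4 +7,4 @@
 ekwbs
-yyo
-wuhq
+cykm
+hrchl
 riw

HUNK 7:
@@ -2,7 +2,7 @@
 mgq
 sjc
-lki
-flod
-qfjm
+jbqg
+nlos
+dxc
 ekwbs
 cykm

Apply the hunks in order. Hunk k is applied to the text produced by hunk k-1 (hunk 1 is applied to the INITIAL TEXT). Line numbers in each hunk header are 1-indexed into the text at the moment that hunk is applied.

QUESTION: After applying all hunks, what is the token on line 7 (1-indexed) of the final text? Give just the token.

Answer: ekwbs

Derivation:
Hunk 1: at line 3 remove [qgawi] add [iyy,hge] -> 10 lines: viz mgq sjc lki iyy hge psejp wuhq riw sdan
Hunk 2: at line 3 remove [iyy,hge] add [tex,llkfi,hcrd] -> 11 lines: viz mgq sjc lki tex llkfi hcrd psejp wuhq riw sdan
Hunk 3: at line 5 remove [llkfi,hcrd,psejp] add [qqfww,zkmik] -> 10 lines: viz mgq sjc lki tex qqfww zkmik wuhq riw sdan
Hunk 4: at line 3 remove [tex] add [flod,ghuyk] -> 11 lines: viz mgq sjc lki flod ghuyk qqfww zkmik wuhq riw sdan
Hunk 5: at line 4 remove [ghuyk,qqfww,zkmik] add [qfjm,ekwbs,yyo] -> 11 lines: viz mgq sjc lki flod qfjm ekwbs yyo wuhq riw sdan
Hunk 6: at line 7 remove [yyo,wuhq] add [cykm,hrchl] -> 11 lines: viz mgq sjc lki flod qfjm ekwbs cykm hrchl riw sdan
Hunk 7: at line 2 remove [lki,flod,qfjm] add [jbqg,nlos,dxc] -> 11 lines: viz mgq sjc jbqg nlos dxc ekwbs cykm hrchl riw sdan
Final line 7: ekwbs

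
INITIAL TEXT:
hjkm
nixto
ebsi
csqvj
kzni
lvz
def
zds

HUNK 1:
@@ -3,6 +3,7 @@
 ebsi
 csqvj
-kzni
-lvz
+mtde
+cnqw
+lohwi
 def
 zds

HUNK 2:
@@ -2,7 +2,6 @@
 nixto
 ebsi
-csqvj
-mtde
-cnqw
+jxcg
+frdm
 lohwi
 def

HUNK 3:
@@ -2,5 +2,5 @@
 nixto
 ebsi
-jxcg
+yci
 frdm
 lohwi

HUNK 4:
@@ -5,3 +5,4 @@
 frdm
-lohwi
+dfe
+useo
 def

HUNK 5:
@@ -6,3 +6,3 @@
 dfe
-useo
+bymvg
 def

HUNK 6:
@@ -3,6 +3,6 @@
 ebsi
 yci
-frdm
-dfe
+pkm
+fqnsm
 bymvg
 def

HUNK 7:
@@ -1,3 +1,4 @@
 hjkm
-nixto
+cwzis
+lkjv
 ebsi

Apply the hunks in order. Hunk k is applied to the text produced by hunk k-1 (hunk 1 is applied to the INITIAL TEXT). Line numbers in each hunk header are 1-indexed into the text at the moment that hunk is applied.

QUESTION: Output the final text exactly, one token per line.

Hunk 1: at line 3 remove [kzni,lvz] add [mtde,cnqw,lohwi] -> 9 lines: hjkm nixto ebsi csqvj mtde cnqw lohwi def zds
Hunk 2: at line 2 remove [csqvj,mtde,cnqw] add [jxcg,frdm] -> 8 lines: hjkm nixto ebsi jxcg frdm lohwi def zds
Hunk 3: at line 2 remove [jxcg] add [yci] -> 8 lines: hjkm nixto ebsi yci frdm lohwi def zds
Hunk 4: at line 5 remove [lohwi] add [dfe,useo] -> 9 lines: hjkm nixto ebsi yci frdm dfe useo def zds
Hunk 5: at line 6 remove [useo] add [bymvg] -> 9 lines: hjkm nixto ebsi yci frdm dfe bymvg def zds
Hunk 6: at line 3 remove [frdm,dfe] add [pkm,fqnsm] -> 9 lines: hjkm nixto ebsi yci pkm fqnsm bymvg def zds
Hunk 7: at line 1 remove [nixto] add [cwzis,lkjv] -> 10 lines: hjkm cwzis lkjv ebsi yci pkm fqnsm bymvg def zds

Answer: hjkm
cwzis
lkjv
ebsi
yci
pkm
fqnsm
bymvg
def
zds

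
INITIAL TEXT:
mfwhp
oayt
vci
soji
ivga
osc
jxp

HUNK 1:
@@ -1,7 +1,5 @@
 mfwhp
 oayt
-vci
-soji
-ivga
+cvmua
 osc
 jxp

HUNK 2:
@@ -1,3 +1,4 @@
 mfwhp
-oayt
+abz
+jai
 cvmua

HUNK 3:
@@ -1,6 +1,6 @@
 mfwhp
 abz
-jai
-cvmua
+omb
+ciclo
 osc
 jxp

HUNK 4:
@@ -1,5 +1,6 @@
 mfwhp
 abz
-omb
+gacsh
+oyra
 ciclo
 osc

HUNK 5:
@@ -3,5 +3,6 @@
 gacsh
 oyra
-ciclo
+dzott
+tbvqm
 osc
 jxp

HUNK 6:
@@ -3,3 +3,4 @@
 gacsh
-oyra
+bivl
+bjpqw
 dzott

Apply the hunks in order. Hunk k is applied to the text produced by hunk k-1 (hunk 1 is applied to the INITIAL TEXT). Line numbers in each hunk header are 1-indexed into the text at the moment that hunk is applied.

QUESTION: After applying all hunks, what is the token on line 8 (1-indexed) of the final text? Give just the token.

Answer: osc

Derivation:
Hunk 1: at line 1 remove [vci,soji,ivga] add [cvmua] -> 5 lines: mfwhp oayt cvmua osc jxp
Hunk 2: at line 1 remove [oayt] add [abz,jai] -> 6 lines: mfwhp abz jai cvmua osc jxp
Hunk 3: at line 1 remove [jai,cvmua] add [omb,ciclo] -> 6 lines: mfwhp abz omb ciclo osc jxp
Hunk 4: at line 1 remove [omb] add [gacsh,oyra] -> 7 lines: mfwhp abz gacsh oyra ciclo osc jxp
Hunk 5: at line 3 remove [ciclo] add [dzott,tbvqm] -> 8 lines: mfwhp abz gacsh oyra dzott tbvqm osc jxp
Hunk 6: at line 3 remove [oyra] add [bivl,bjpqw] -> 9 lines: mfwhp abz gacsh bivl bjpqw dzott tbvqm osc jxp
Final line 8: osc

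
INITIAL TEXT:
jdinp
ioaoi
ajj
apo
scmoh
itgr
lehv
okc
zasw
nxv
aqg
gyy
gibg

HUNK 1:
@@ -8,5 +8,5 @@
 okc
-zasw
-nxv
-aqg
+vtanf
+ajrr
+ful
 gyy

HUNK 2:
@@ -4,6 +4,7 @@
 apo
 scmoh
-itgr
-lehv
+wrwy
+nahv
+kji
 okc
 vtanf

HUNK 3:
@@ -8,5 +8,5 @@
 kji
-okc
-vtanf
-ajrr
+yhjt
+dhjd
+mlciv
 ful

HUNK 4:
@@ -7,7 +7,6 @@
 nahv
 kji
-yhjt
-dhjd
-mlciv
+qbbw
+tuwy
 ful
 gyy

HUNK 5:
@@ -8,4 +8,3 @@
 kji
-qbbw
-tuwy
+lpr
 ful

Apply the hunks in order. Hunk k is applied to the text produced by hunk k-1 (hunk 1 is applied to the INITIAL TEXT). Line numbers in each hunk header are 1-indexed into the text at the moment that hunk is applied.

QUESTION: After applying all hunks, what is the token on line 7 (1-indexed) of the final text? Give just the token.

Answer: nahv

Derivation:
Hunk 1: at line 8 remove [zasw,nxv,aqg] add [vtanf,ajrr,ful] -> 13 lines: jdinp ioaoi ajj apo scmoh itgr lehv okc vtanf ajrr ful gyy gibg
Hunk 2: at line 4 remove [itgr,lehv] add [wrwy,nahv,kji] -> 14 lines: jdinp ioaoi ajj apo scmoh wrwy nahv kji okc vtanf ajrr ful gyy gibg
Hunk 3: at line 8 remove [okc,vtanf,ajrr] add [yhjt,dhjd,mlciv] -> 14 lines: jdinp ioaoi ajj apo scmoh wrwy nahv kji yhjt dhjd mlciv ful gyy gibg
Hunk 4: at line 7 remove [yhjt,dhjd,mlciv] add [qbbw,tuwy] -> 13 lines: jdinp ioaoi ajj apo scmoh wrwy nahv kji qbbw tuwy ful gyy gibg
Hunk 5: at line 8 remove [qbbw,tuwy] add [lpr] -> 12 lines: jdinp ioaoi ajj apo scmoh wrwy nahv kji lpr ful gyy gibg
Final line 7: nahv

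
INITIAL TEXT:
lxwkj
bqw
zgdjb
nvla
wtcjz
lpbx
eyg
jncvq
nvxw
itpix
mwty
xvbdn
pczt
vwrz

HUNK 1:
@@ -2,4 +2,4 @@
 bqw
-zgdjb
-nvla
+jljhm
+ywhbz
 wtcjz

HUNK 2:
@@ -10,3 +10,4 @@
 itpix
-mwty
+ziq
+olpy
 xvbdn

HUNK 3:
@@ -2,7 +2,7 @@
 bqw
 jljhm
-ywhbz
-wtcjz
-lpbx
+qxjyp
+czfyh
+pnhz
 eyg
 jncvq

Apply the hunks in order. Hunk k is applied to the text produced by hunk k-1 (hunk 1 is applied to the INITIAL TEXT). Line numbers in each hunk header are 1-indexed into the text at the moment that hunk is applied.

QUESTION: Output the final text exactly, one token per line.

Answer: lxwkj
bqw
jljhm
qxjyp
czfyh
pnhz
eyg
jncvq
nvxw
itpix
ziq
olpy
xvbdn
pczt
vwrz

Derivation:
Hunk 1: at line 2 remove [zgdjb,nvla] add [jljhm,ywhbz] -> 14 lines: lxwkj bqw jljhm ywhbz wtcjz lpbx eyg jncvq nvxw itpix mwty xvbdn pczt vwrz
Hunk 2: at line 10 remove [mwty] add [ziq,olpy] -> 15 lines: lxwkj bqw jljhm ywhbz wtcjz lpbx eyg jncvq nvxw itpix ziq olpy xvbdn pczt vwrz
Hunk 3: at line 2 remove [ywhbz,wtcjz,lpbx] add [qxjyp,czfyh,pnhz] -> 15 lines: lxwkj bqw jljhm qxjyp czfyh pnhz eyg jncvq nvxw itpix ziq olpy xvbdn pczt vwrz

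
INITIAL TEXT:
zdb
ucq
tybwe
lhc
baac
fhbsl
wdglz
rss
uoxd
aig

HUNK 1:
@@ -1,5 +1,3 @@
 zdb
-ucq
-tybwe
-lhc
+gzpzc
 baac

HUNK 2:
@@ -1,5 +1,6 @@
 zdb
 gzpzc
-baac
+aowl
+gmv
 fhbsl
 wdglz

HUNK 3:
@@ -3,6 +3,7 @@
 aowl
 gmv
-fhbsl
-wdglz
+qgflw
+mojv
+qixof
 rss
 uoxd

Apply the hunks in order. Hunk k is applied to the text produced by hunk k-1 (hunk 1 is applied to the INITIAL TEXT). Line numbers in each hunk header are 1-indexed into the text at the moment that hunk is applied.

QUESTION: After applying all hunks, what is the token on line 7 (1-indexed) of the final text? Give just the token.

Hunk 1: at line 1 remove [ucq,tybwe,lhc] add [gzpzc] -> 8 lines: zdb gzpzc baac fhbsl wdglz rss uoxd aig
Hunk 2: at line 1 remove [baac] add [aowl,gmv] -> 9 lines: zdb gzpzc aowl gmv fhbsl wdglz rss uoxd aig
Hunk 3: at line 3 remove [fhbsl,wdglz] add [qgflw,mojv,qixof] -> 10 lines: zdb gzpzc aowl gmv qgflw mojv qixof rss uoxd aig
Final line 7: qixof

Answer: qixof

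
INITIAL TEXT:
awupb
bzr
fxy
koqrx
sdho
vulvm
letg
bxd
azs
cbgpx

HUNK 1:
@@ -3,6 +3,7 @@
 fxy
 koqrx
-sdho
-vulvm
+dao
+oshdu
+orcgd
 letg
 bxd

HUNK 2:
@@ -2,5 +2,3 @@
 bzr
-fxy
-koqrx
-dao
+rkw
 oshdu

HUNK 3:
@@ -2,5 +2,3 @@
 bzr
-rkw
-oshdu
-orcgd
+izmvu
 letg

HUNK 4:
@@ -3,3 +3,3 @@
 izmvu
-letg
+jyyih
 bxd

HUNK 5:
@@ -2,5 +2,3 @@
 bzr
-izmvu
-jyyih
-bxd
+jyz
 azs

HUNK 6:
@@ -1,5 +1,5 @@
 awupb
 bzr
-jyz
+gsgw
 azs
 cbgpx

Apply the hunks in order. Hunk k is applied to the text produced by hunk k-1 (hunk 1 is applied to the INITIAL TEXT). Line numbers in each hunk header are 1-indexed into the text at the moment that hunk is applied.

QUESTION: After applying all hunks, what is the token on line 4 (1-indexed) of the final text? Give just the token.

Answer: azs

Derivation:
Hunk 1: at line 3 remove [sdho,vulvm] add [dao,oshdu,orcgd] -> 11 lines: awupb bzr fxy koqrx dao oshdu orcgd letg bxd azs cbgpx
Hunk 2: at line 2 remove [fxy,koqrx,dao] add [rkw] -> 9 lines: awupb bzr rkw oshdu orcgd letg bxd azs cbgpx
Hunk 3: at line 2 remove [rkw,oshdu,orcgd] add [izmvu] -> 7 lines: awupb bzr izmvu letg bxd azs cbgpx
Hunk 4: at line 3 remove [letg] add [jyyih] -> 7 lines: awupb bzr izmvu jyyih bxd azs cbgpx
Hunk 5: at line 2 remove [izmvu,jyyih,bxd] add [jyz] -> 5 lines: awupb bzr jyz azs cbgpx
Hunk 6: at line 1 remove [jyz] add [gsgw] -> 5 lines: awupb bzr gsgw azs cbgpx
Final line 4: azs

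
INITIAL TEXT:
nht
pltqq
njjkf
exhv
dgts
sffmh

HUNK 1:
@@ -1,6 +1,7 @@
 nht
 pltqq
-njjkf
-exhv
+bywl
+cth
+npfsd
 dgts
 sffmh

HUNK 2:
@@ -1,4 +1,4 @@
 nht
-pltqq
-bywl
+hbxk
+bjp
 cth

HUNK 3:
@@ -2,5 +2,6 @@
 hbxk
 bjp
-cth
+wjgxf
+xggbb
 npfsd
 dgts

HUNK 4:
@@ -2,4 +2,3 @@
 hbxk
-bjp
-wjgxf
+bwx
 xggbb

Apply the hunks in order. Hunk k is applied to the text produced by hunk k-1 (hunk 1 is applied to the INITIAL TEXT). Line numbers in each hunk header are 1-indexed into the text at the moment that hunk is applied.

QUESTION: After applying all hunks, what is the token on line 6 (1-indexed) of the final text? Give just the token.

Hunk 1: at line 1 remove [njjkf,exhv] add [bywl,cth,npfsd] -> 7 lines: nht pltqq bywl cth npfsd dgts sffmh
Hunk 2: at line 1 remove [pltqq,bywl] add [hbxk,bjp] -> 7 lines: nht hbxk bjp cth npfsd dgts sffmh
Hunk 3: at line 2 remove [cth] add [wjgxf,xggbb] -> 8 lines: nht hbxk bjp wjgxf xggbb npfsd dgts sffmh
Hunk 4: at line 2 remove [bjp,wjgxf] add [bwx] -> 7 lines: nht hbxk bwx xggbb npfsd dgts sffmh
Final line 6: dgts

Answer: dgts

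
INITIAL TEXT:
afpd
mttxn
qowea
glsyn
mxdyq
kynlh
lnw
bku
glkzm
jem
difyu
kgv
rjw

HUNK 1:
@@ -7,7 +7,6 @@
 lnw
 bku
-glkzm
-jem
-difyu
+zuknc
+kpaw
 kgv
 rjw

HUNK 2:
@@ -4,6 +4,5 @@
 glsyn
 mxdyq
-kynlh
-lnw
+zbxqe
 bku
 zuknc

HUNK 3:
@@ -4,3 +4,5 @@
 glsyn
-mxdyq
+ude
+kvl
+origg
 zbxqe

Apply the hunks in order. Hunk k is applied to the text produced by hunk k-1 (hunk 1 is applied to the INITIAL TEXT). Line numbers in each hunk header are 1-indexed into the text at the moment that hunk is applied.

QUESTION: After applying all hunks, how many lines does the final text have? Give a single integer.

Answer: 13

Derivation:
Hunk 1: at line 7 remove [glkzm,jem,difyu] add [zuknc,kpaw] -> 12 lines: afpd mttxn qowea glsyn mxdyq kynlh lnw bku zuknc kpaw kgv rjw
Hunk 2: at line 4 remove [kynlh,lnw] add [zbxqe] -> 11 lines: afpd mttxn qowea glsyn mxdyq zbxqe bku zuknc kpaw kgv rjw
Hunk 3: at line 4 remove [mxdyq] add [ude,kvl,origg] -> 13 lines: afpd mttxn qowea glsyn ude kvl origg zbxqe bku zuknc kpaw kgv rjw
Final line count: 13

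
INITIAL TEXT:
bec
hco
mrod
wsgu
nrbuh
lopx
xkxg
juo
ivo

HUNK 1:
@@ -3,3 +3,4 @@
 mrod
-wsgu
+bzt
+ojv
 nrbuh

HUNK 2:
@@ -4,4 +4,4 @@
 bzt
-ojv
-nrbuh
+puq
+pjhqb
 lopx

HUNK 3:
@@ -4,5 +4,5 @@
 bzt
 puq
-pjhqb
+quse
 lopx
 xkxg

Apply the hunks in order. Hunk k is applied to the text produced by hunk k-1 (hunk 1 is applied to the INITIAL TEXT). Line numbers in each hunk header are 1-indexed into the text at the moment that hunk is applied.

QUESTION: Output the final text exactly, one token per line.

Answer: bec
hco
mrod
bzt
puq
quse
lopx
xkxg
juo
ivo

Derivation:
Hunk 1: at line 3 remove [wsgu] add [bzt,ojv] -> 10 lines: bec hco mrod bzt ojv nrbuh lopx xkxg juo ivo
Hunk 2: at line 4 remove [ojv,nrbuh] add [puq,pjhqb] -> 10 lines: bec hco mrod bzt puq pjhqb lopx xkxg juo ivo
Hunk 3: at line 4 remove [pjhqb] add [quse] -> 10 lines: bec hco mrod bzt puq quse lopx xkxg juo ivo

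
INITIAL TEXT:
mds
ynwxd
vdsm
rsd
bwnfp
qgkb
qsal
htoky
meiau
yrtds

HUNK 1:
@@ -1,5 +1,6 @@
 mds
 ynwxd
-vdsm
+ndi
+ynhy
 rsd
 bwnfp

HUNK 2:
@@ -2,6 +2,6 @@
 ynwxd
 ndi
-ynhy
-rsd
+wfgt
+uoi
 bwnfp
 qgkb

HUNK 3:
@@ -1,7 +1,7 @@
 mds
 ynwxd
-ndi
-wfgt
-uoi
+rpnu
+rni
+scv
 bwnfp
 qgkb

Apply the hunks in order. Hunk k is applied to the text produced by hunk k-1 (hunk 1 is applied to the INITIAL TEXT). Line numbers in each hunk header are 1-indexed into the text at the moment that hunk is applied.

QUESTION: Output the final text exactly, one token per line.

Answer: mds
ynwxd
rpnu
rni
scv
bwnfp
qgkb
qsal
htoky
meiau
yrtds

Derivation:
Hunk 1: at line 1 remove [vdsm] add [ndi,ynhy] -> 11 lines: mds ynwxd ndi ynhy rsd bwnfp qgkb qsal htoky meiau yrtds
Hunk 2: at line 2 remove [ynhy,rsd] add [wfgt,uoi] -> 11 lines: mds ynwxd ndi wfgt uoi bwnfp qgkb qsal htoky meiau yrtds
Hunk 3: at line 1 remove [ndi,wfgt,uoi] add [rpnu,rni,scv] -> 11 lines: mds ynwxd rpnu rni scv bwnfp qgkb qsal htoky meiau yrtds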